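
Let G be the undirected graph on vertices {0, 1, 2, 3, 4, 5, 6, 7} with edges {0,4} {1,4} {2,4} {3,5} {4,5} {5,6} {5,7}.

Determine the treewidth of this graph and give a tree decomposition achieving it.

Every bag has size at most 2, so the width is 2 − 1 = 1 and tw(G) ≤ 1. Since G has at least one edge (e.g. 4–5), it is not an edgeless graph, so tw(G) ≥ 1. Hence tw(G) = 1 exactly.

Treewidth 1.
One such decomposition:
Bags: B1 = {4, 5}  B2 = {1, 4}  B3 = {3, 5}  B4 = {5, 7}  B5 = {5, 6}  B6 = {2, 4}  B7 = {0, 4}
Tree: B1–B2, B1–B3, B1–B4, B4–B5, B2–B6, B6–B7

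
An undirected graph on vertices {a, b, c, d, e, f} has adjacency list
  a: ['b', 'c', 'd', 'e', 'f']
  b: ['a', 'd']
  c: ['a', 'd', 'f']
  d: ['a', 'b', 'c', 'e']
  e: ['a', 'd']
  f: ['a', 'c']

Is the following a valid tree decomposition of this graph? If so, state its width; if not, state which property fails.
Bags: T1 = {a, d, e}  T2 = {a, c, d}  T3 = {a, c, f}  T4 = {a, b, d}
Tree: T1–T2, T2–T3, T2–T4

Yes; width 2.

Checking the three conditions: (i) the bags cover all of {a, b, c, d, e, f}; (ii) for each edge, some bag contains both endpoints; (iii) the bags containing any fixed vertex form a subtree. All hold, so the decomposition is valid with width 3 − 1 = 2.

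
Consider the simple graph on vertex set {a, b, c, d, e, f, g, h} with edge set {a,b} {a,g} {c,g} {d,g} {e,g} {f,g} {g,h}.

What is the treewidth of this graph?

1

A width-1 tree decomposition is:
Bags: B1 = {a, g}  B2 = {e, g}  B3 = {a, b}  B4 = {d, g}  B5 = {c, g}  B6 = {g, h}  B7 = {f, g}
Tree: B1–B2, B1–B3, B2–B4, B2–B5, B2–B6, B4–B7
The largest bag has 2 vertices, giving width 1; this decomposition certifies tw(G) ≤ 1. Any graph with an edge has treewidth ≥ 1, and G has the edge a–g. Therefore the treewidth is 1.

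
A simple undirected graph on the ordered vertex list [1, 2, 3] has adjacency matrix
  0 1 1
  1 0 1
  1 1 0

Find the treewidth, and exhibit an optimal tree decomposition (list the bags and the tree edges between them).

Treewidth 2.
One such decomposition:
Bags: B1 = {1, 2, 3}
Tree: (single bag)

A single bag containing all 3 vertices is trivially a valid decomposition of width 2. Conversely, {1, 2, 3} is a clique of size 3, and the vertices of any clique must share a bag in every tree decomposition; so some bag has ≥ 3 vertices and tw(G) ≥ 2. The upper and lower bounds meet at 2, so that is the treewidth.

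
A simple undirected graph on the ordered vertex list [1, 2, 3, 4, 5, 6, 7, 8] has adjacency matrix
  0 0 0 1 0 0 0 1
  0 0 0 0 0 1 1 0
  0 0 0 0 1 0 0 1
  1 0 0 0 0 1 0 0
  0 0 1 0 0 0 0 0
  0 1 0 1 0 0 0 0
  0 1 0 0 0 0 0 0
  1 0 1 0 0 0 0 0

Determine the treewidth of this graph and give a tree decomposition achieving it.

Treewidth 1.
One such decomposition:
Bags: B1 = {3, 5}  B2 = {3, 8}  B3 = {1, 8}  B4 = {1, 4}  B5 = {4, 6}  B6 = {2, 6}  B7 = {2, 7}
Tree: B1–B2, B2–B3, B3–B4, B4–B5, B5–B6, B6–B7

The largest bag has 2 vertices, giving width 1; this decomposition certifies tw(G) ≤ 1. Since G has at least one edge (e.g. 5–3), it is not an edgeless graph, so tw(G) ≥ 1. Hence tw(G) = 1 exactly.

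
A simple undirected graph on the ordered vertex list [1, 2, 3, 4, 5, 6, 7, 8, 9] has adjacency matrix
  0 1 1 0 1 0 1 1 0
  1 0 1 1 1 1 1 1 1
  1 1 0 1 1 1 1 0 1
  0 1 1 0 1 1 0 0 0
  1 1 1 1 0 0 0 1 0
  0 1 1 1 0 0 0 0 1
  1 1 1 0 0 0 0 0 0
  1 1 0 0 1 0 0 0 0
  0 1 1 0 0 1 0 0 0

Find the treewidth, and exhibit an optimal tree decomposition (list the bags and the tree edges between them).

The largest bag has 4 vertices, giving width 3; this decomposition certifies tw(G) ≤ 3. Conversely, {1, 2, 5, 8} is a clique of size 4, and the vertices of any clique must share a bag in every tree decomposition; so some bag has ≥ 4 vertices and tw(G) ≥ 3. The upper and lower bounds meet at 3, so that is the treewidth.

Treewidth 3.
One such decomposition:
Bags: B1 = {2, 3, 4, 5}  B2 = {2, 3, 4, 6}  B3 = {1, 2, 3, 5}  B4 = {1, 2, 5, 8}  B5 = {2, 3, 6, 9}  B6 = {1, 2, 3, 7}
Tree: B1–B2, B1–B3, B3–B4, B2–B5, B3–B6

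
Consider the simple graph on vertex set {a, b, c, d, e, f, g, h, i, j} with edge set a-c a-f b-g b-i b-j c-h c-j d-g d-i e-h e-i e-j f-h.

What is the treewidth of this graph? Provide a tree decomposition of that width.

Treewidth 2.
One such decomposition:
Bags: B1 = {a, c, f}  B2 = {c, f, h}  B3 = {c, h, j}  B4 = {e, h, j}  B5 = {b, e, j}  B6 = {b, e, i}  B7 = {b, g, i}  B8 = {d, g, i}
Tree: B1–B2, B2–B3, B3–B4, B4–B5, B5–B6, B6–B7, B7–B8

Each bag holds 3 vertices, so the decomposition has width 2, which upper-bounds the treewidth. For the lower bound, G contains the cycle a–f–h–c–a, so G is not a forest; only forests have treewidth ≤ 1, hence tw(G) ≥ 2. Combining the bounds, tw(G) = 2.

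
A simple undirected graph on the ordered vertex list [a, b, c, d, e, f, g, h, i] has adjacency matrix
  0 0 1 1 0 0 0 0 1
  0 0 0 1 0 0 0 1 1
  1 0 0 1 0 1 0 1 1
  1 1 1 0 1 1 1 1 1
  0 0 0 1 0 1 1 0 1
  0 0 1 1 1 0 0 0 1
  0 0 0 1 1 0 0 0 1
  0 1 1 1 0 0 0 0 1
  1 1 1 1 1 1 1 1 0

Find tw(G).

A width-3 tree decomposition is:
Bags: B1 = {a, c, d, i}  B2 = {c, d, f, i}  B3 = {c, d, h, i}  B4 = {d, e, f, i}  B5 = {d, e, g, i}  B6 = {b, d, h, i}
Tree: B1–B2, B1–B3, B2–B4, B4–B5, B3–B6
Each bag holds 4 vertices, so the decomposition has width 3, which upper-bounds the treewidth. For the lower bound, the 4 vertices {d, e, g, i} are pairwise adjacent, and any tree decomposition puts a clique entirely inside one bag — forcing width ≥ 3. Combining the bounds, tw(G) = 3.

3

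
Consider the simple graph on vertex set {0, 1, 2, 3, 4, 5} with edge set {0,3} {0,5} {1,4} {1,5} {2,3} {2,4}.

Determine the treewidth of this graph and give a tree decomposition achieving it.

Every bag has size at most 3, so the width is 3 − 1 = 2 and tw(G) ≤ 2. Since 1–4–2–3–0–5–1 is a cycle in G, G is not acyclic. Forests are exactly the graphs of treewidth ≤ 1, so tw(G) ≥ 2. Hence tw(G) = 2 exactly.

Treewidth 2.
Bags: B1 = {1, 2, 4}  B2 = {1, 2, 3}  B3 = {0, 1, 3}  B4 = {0, 1, 5}
Tree: B1–B2, B2–B3, B3–B4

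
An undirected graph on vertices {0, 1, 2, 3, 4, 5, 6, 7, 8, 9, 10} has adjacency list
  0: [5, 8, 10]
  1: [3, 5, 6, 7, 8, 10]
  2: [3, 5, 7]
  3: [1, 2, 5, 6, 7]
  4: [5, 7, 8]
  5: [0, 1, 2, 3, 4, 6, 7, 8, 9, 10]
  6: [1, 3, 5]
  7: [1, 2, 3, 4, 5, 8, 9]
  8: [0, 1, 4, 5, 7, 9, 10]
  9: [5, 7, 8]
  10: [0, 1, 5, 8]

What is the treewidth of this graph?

A width-3 tree decomposition is:
Bags: B1 = {1, 5, 8, 10}  B2 = {1, 5, 7, 8}  B3 = {1, 3, 5, 7}  B4 = {4, 5, 7, 8}  B5 = {1, 3, 5, 6}  B6 = {0, 5, 8, 10}  B7 = {5, 7, 8, 9}  B8 = {2, 3, 5, 7}
Tree: B1–B2, B2–B3, B2–B4, B3–B5, B1–B6, B2–B7, B3–B8
The largest bag has 4 vertices, giving width 3; this decomposition certifies tw(G) ≤ 3. For the lower bound, the 4 vertices {0, 5, 8, 10} are pairwise adjacent, and any tree decomposition puts a clique entirely inside one bag — forcing width ≥ 3. Therefore the treewidth is 3.

3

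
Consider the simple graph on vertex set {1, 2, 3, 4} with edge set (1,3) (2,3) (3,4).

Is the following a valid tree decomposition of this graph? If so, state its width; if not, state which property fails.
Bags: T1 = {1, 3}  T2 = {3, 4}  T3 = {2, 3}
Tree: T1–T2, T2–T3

Yes; width 1.

Checking the three conditions: (i) the bags cover all of {1, 2, 3, 4}; (ii) for each edge, some bag contains both endpoints; (iii) the bags containing any fixed vertex form a subtree. All hold, so the decomposition is valid with width 2 − 1 = 1.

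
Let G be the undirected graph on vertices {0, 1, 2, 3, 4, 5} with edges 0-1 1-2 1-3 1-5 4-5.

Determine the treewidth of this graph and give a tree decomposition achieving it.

Treewidth 1.
One optimal decomposition is:
Bags: B1 = {1, 2}  B2 = {1, 5}  B3 = {4, 5}  B4 = {0, 1}  B5 = {1, 3}
Tree: B1–B2, B2–B3, B2–B4, B1–B5

Each bag holds 2 vertices, so the decomposition has width 1, which upper-bounds the treewidth. Since G has at least one edge (e.g. 1–2), it is not an edgeless graph, so tw(G) ≥ 1. The upper and lower bounds meet at 1, so that is the treewidth.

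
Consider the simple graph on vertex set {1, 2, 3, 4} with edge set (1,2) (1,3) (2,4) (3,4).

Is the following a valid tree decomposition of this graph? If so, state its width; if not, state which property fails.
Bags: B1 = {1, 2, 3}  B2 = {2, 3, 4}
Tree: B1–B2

Every vertex of G appears in some bag (union = {1, 2, 3, 4}); every edge is covered by a bag; and for each vertex v the set of bags containing v is connected in the bag tree. The decomposition is therefore valid. The largest bag has 3 vertices, so the width is 2.

Yes; width 2.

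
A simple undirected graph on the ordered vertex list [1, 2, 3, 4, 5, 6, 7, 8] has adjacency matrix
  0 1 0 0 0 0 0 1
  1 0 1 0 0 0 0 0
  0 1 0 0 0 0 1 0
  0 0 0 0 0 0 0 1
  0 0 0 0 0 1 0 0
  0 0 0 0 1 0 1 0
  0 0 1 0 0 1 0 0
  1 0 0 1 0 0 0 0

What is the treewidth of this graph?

1

A width-1 tree decomposition is:
Bags: B1 = {5, 6}  B2 = {6, 7}  B3 = {3, 7}  B4 = {2, 3}  B5 = {1, 2}  B6 = {1, 8}  B7 = {4, 8}
Tree: B1–B2, B2–B3, B3–B4, B4–B5, B5–B6, B6–B7
Each bag holds 2 vertices, so the decomposition has width 1, which upper-bounds the treewidth. G has an edge, so its treewidth is at least 1. The upper and lower bounds meet at 1, so that is the treewidth.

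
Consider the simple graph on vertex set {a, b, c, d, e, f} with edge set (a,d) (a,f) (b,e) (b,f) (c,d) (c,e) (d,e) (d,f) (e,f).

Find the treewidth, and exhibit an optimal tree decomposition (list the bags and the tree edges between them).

Treewidth 2.
One optimal decomposition is:
Bags: B1 = {a, d, f}  B2 = {d, e, f}  B3 = {b, e, f}  B4 = {c, d, e}
Tree: B1–B2, B2–B3, B2–B4

The largest bag has 3 vertices, giving width 2; this decomposition certifies tw(G) ≤ 2. Conversely, {c, d, e} is a clique of size 3, and the vertices of any clique must share a bag in every tree decomposition; so some bag has ≥ 3 vertices and tw(G) ≥ 2. The upper and lower bounds meet at 2, so that is the treewidth.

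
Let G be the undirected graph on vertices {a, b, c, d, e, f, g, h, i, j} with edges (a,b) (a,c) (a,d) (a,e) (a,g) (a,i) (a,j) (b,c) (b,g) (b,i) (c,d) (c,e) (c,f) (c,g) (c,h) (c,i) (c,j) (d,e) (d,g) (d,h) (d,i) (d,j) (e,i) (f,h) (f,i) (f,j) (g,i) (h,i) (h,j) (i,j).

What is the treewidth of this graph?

A width-4 tree decomposition is:
Bags: B1 = {a, c, d, i, j}  B2 = {a, c, d, e, i}  B3 = {a, c, d, g, i}  B4 = {a, b, c, g, i}  B5 = {c, d, h, i, j}  B6 = {c, f, h, i, j}
Tree: B1–B2, B2–B3, B3–B4, B1–B5, B5–B6
Every bag has size at most 5, so the width is 5 − 1 = 4 and tw(G) ≤ 4. Conversely, {c, d, h, i, j} is a clique of size 5, and the vertices of any clique must share a bag in every tree decomposition; so some bag has ≥ 5 vertices and tw(G) ≥ 4. Hence tw(G) = 4 exactly.

4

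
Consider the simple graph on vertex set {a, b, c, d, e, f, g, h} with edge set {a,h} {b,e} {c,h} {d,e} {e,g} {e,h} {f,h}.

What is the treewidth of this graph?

A width-1 tree decomposition is:
Bags: B1 = {e, h}  B2 = {f, h}  B3 = {e, g}  B4 = {b, e}  B5 = {a, h}  B6 = {c, h}  B7 = {d, e}
Tree: B1–B2, B1–B3, B1–B4, B1–B5, B5–B6, B1–B7
Every bag has size at most 2, so the width is 2 − 1 = 1 and tw(G) ≤ 1. Since G has at least one edge (e.g. h–e), it is not an edgeless graph, so tw(G) ≥ 1. The upper and lower bounds meet at 1, so that is the treewidth.

1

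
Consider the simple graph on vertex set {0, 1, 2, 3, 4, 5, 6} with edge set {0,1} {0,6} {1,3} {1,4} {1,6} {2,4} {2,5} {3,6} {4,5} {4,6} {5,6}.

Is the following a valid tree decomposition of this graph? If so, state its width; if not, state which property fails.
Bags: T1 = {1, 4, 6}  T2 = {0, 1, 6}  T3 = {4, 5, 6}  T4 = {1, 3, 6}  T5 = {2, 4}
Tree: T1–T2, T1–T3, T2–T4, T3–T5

A tree decomposition must satisfy three properties: every vertex lies in some bag; for every edge, both endpoints lie together in some bag; and for every vertex, the bags containing it form a connected subtree. Here edge (5,2) lies in no bag, so the decomposition is invalid.

No — edge (5,2) lies in no bag.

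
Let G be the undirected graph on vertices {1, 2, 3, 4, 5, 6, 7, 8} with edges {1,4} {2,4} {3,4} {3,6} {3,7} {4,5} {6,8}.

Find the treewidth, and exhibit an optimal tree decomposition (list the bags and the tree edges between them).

Treewidth 1.
One such decomposition:
Bags: B1 = {3, 4}  B2 = {4, 5}  B3 = {3, 7}  B4 = {2, 4}  B5 = {1, 4}  B6 = {3, 6}  B7 = {6, 8}
Tree: B1–B2, B1–B3, B2–B4, B1–B5, B1–B6, B6–B7

Each bag holds 2 vertices, so the decomposition has width 1, which upper-bounds the treewidth. Since G has at least one edge (e.g. 4–3), it is not an edgeless graph, so tw(G) ≥ 1. Therefore the treewidth is 1.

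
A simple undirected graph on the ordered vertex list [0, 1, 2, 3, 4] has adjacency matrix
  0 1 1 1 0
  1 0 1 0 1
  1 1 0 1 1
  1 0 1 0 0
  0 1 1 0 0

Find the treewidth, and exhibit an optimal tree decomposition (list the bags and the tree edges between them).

Each bag holds 3 vertices, so the decomposition has width 2, which upper-bounds the treewidth. For the lower bound, the 3 vertices {0, 1, 2} are pairwise adjacent, and any tree decomposition puts a clique entirely inside one bag — forcing width ≥ 2. The upper and lower bounds meet at 2, so that is the treewidth.

Treewidth 2.
One such decomposition:
Bags: B1 = {1, 2, 4}  B2 = {0, 1, 2}  B3 = {0, 2, 3}
Tree: B1–B2, B2–B3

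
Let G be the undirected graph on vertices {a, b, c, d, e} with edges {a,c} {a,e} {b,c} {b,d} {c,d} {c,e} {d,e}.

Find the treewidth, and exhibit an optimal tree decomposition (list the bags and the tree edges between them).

Treewidth 2.
Bags: B1 = {a, c, e}  B2 = {c, d, e}  B3 = {b, c, d}
Tree: B1–B2, B2–B3

The largest bag has 3 vertices, giving width 2; this decomposition certifies tw(G) ≤ 2. On the other hand G contains the 3-clique {c, d, e}. A clique must lie in a single bag of any decomposition, so no decomposition can have width below 2. Combining the bounds, tw(G) = 2.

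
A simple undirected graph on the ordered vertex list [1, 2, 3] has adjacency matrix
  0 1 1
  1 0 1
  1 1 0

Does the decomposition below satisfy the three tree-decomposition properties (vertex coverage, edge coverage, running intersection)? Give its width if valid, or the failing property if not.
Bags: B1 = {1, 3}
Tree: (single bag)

No — vertex 2 appears in no bag.

A tree decomposition must satisfy three properties: every vertex lies in some bag; for every edge, both endpoints lie together in some bag; and for every vertex, the bags containing it form a connected subtree. Here vertex 2 appears in no bag, so the decomposition is invalid.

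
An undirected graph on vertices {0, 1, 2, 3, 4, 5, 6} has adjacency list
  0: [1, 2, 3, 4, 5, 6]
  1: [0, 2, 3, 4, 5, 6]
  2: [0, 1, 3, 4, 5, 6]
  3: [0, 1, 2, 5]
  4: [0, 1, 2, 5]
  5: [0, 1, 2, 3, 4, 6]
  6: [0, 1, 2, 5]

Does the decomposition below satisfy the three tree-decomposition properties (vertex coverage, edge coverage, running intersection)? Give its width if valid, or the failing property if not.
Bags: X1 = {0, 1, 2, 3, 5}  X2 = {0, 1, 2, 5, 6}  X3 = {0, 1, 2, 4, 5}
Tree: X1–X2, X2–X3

Yes; width 4.

Vertex coverage: the bags together contain {0, 1, 2, 3, 4, 5, 6}, the full vertex set. Edge coverage: each edge of G has both endpoints in at least one bag. Running intersection: for every vertex, the bags containing it form a connected subtree. All three properties hold, so this is a valid tree decomposition of width max|bag| − 1 = 4, and hence tw(G) ≤ 4.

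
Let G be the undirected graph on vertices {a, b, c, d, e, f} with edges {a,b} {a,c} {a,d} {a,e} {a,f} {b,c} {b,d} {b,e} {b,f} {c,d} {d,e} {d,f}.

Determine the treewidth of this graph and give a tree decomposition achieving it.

Treewidth 3.
Bags: B1 = {a, b, d, e}  B2 = {a, b, d, f}  B3 = {a, b, c, d}
Tree: B1–B2, B2–B3

Each bag holds 4 vertices, so the decomposition has width 3, which upper-bounds the treewidth. Conversely, {a, b, d, e} is a clique of size 4, and the vertices of any clique must share a bag in every tree decomposition; so some bag has ≥ 4 vertices and tw(G) ≥ 3. Hence tw(G) = 3 exactly.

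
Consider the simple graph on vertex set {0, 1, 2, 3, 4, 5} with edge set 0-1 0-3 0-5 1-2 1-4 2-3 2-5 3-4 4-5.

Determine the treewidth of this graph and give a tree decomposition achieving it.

The largest bag has 4 vertices, giving width 3; this decomposition certifies tw(G) ≤ 3. For the lower bound: the 4 vertex sets {2,5}, {1,4}, {0}, {3} are disjoint, each induces a connected subgraph, and every pair is joined by at least one edge of G. Contracting each set to a single vertex therefore yields K_{4} as a minor, and since treewidth is minor-monotone, tw(G) ≥ tw(K_{4}) = 3. Hence tw(G) = 3 exactly.

Treewidth 3.
Bags: B1 = {0, 2, 4, 5}  B2 = {0, 1, 2, 4}  B3 = {0, 2, 3, 4}
Tree: B1–B2, B2–B3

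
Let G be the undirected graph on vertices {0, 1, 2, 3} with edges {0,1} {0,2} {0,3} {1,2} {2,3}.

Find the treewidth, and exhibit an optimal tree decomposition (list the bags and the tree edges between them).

Every bag has size at most 3, so the width is 3 − 1 = 2 and tw(G) ≤ 2. For the lower bound, the 3 vertices {0, 1, 2} are pairwise adjacent, and any tree decomposition puts a clique entirely inside one bag — forcing width ≥ 2. Hence tw(G) = 2 exactly.

Treewidth 2.
Bags: B1 = {0, 2, 3}  B2 = {0, 1, 2}
Tree: B1–B2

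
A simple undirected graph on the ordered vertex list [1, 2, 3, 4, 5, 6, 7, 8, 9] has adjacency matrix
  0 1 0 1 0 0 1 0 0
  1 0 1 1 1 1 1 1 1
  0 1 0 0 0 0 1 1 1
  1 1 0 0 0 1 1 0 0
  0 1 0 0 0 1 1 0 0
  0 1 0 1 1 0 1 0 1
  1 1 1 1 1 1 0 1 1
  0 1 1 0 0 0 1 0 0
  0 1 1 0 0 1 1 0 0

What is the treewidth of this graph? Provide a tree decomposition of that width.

The largest bag has 4 vertices, giving width 3; this decomposition certifies tw(G) ≤ 3. For the lower bound, the 4 vertices {2, 3, 7, 8} are pairwise adjacent, and any tree decomposition puts a clique entirely inside one bag — forcing width ≥ 3. Therefore the treewidth is 3.

Treewidth 3.
One optimal decomposition is:
Bags: B1 = {2, 3, 7, 9}  B2 = {2, 6, 7, 9}  B3 = {2, 5, 6, 7}  B4 = {2, 4, 6, 7}  B5 = {1, 2, 4, 7}  B6 = {2, 3, 7, 8}
Tree: B1–B2, B2–B3, B3–B4, B4–B5, B1–B6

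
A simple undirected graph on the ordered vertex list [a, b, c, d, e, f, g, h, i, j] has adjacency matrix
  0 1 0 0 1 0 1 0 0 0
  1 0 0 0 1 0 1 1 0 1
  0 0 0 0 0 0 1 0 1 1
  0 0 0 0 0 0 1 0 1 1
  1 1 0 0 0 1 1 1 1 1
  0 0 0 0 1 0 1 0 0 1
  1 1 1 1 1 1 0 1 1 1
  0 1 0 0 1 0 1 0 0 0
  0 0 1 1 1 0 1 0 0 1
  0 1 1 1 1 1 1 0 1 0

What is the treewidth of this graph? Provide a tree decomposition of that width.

The largest bag has 4 vertices, giving width 3; this decomposition certifies tw(G) ≤ 3. Conversely, {e, f, g, j} is a clique of size 4, and the vertices of any clique must share a bag in every tree decomposition; so some bag has ≥ 4 vertices and tw(G) ≥ 3. Therefore the treewidth is 3.

Treewidth 3.
One optimal decomposition is:
Bags: B1 = {a, b, e, g}  B2 = {b, e, g, h}  B3 = {b, e, g, j}  B4 = {e, g, i, j}  B5 = {d, g, i, j}  B6 = {c, g, i, j}  B7 = {e, f, g, j}
Tree: B1–B2, B1–B3, B3–B4, B4–B5, B4–B6, B4–B7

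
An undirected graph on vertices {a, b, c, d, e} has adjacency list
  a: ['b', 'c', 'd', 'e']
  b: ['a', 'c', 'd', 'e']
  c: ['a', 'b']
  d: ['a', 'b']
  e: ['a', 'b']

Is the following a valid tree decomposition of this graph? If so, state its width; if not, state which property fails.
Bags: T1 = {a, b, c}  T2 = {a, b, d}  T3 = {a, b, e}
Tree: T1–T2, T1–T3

Yes; width 2.

Every vertex of G appears in some bag (union = {a, b, c, d, e}); every edge is covered by a bag; and for each vertex v the set of bags containing v is connected in the bag tree. The decomposition is therefore valid. The largest bag has 3 vertices, so the width is 2.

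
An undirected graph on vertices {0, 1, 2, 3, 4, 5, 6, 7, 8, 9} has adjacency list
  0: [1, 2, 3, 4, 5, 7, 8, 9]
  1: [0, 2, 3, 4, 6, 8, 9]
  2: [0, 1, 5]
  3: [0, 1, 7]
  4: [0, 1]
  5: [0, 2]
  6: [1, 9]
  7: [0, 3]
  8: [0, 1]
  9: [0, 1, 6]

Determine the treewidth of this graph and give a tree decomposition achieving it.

Each bag holds 3 vertices, so the decomposition has width 2, which upper-bounds the treewidth. On the other hand G contains the 3-clique {0, 1, 2}. A clique must lie in a single bag of any decomposition, so no decomposition can have width below 2. Therefore the treewidth is 2.

Treewidth 2.
Bags: B1 = {0, 1, 2}  B2 = {0, 2, 5}  B3 = {0, 1, 8}  B4 = {0, 1, 4}  B5 = {0, 1, 3}  B6 = {0, 1, 9}  B7 = {1, 6, 9}  B8 = {0, 3, 7}
Tree: B1–B2, B1–B3, B3–B4, B3–B5, B3–B6, B6–B7, B5–B8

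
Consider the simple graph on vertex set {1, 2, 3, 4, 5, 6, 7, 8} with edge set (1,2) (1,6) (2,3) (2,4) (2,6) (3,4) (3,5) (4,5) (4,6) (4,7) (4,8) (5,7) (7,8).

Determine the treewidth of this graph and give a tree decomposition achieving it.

Each bag holds 3 vertices, so the decomposition has width 2, which upper-bounds the treewidth. On the other hand G contains the 3-clique {1, 2, 6}. A clique must lie in a single bag of any decomposition, so no decomposition can have width below 2. Therefore the treewidth is 2.

Treewidth 2.
One optimal decomposition is:
Bags: B1 = {3, 4, 5}  B2 = {4, 5, 7}  B3 = {2, 3, 4}  B4 = {2, 4, 6}  B5 = {1, 2, 6}  B6 = {4, 7, 8}
Tree: B1–B2, B1–B3, B3–B4, B4–B5, B2–B6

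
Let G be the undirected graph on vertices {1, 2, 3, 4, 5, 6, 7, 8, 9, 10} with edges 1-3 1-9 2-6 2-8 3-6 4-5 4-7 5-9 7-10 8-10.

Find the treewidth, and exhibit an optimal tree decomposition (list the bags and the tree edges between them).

Treewidth 2.
One such decomposition:
Bags: B1 = {1, 3, 9}  B2 = {3, 5, 9}  B3 = {3, 4, 5}  B4 = {3, 4, 7}  B5 = {3, 7, 10}  B6 = {3, 8, 10}  B7 = {2, 3, 8}  B8 = {2, 3, 6}
Tree: B1–B2, B2–B3, B3–B4, B4–B5, B5–B6, B6–B7, B7–B8

The largest bag has 3 vertices, giving width 2; this decomposition certifies tw(G) ≤ 2. Since 3–1–9–5–4–7–10–8–2–6–3 is a cycle in G, G is not acyclic. Forests are exactly the graphs of treewidth ≤ 1, so tw(G) ≥ 2. Hence tw(G) = 2 exactly.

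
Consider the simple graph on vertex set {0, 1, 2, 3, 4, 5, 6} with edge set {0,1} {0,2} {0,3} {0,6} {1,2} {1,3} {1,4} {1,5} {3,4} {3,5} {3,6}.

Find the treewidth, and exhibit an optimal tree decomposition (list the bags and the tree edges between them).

Treewidth 2.
One such decomposition:
Bags: B1 = {0, 3, 6}  B2 = {0, 1, 3}  B3 = {1, 3, 4}  B4 = {0, 1, 2}  B5 = {1, 3, 5}
Tree: B1–B2, B2–B3, B2–B4, B2–B5

Each bag holds 3 vertices, so the decomposition has width 2, which upper-bounds the treewidth. On the other hand G contains the 3-clique {0, 1, 2}. A clique must lie in a single bag of any decomposition, so no decomposition can have width below 2. The upper and lower bounds meet at 2, so that is the treewidth.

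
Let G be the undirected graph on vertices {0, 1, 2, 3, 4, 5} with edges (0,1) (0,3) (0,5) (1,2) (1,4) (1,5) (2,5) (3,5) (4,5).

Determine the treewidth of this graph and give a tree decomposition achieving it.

The largest bag has 3 vertices, giving width 2; this decomposition certifies tw(G) ≤ 2. For the lower bound, the 3 vertices {0, 1, 5} are pairwise adjacent, and any tree decomposition puts a clique entirely inside one bag — forcing width ≥ 2. Therefore the treewidth is 2.

Treewidth 2.
One such decomposition:
Bags: B1 = {0, 1, 5}  B2 = {1, 2, 5}  B3 = {0, 3, 5}  B4 = {1, 4, 5}
Tree: B1–B2, B1–B3, B2–B4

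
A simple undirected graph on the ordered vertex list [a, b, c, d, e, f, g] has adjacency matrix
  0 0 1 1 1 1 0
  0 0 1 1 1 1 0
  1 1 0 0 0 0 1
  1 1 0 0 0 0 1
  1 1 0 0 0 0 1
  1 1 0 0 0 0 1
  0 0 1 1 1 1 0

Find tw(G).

3

A width-3 tree decomposition is:
Bags: B1 = {a, b, d, g}  B2 = {a, b, e, g}  B3 = {a, b, c, g}  B4 = {a, b, f, g}
Tree: B1–B2, B2–B3, B3–B4
Each bag holds 4 vertices, so the decomposition has width 3, which upper-bounds the treewidth. For the lower bound: the 4 vertex sets {b,d}, {e,g}, {a}, {c} are disjoint, each induces a connected subgraph, and every pair is joined by at least one edge of G. Contracting each set to a single vertex therefore yields K_{4} as a minor, and since treewidth is minor-monotone, tw(G) ≥ tw(K_{4}) = 3. The upper and lower bounds meet at 3, so that is the treewidth.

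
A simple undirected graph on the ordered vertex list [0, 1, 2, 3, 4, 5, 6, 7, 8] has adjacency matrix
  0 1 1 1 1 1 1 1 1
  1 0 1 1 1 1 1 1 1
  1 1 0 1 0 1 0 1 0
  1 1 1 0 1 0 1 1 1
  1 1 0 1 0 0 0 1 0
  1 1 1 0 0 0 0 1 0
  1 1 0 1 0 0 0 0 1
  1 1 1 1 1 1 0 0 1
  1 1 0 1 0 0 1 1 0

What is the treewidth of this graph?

A width-4 tree decomposition is:
Bags: B1 = {0, 1, 2, 3, 7}  B2 = {0, 1, 3, 7, 8}  B3 = {0, 1, 2, 5, 7}  B4 = {0, 1, 3, 6, 8}  B5 = {0, 1, 3, 4, 7}
Tree: B1–B2, B1–B3, B2–B4, B1–B5
Every bag has size at most 5, so the width is 5 − 1 = 4 and tw(G) ≤ 4. For the lower bound, the 5 vertices {0, 1, 3, 6, 8} are pairwise adjacent, and any tree decomposition puts a clique entirely inside one bag — forcing width ≥ 4. Therefore the treewidth is 4.

4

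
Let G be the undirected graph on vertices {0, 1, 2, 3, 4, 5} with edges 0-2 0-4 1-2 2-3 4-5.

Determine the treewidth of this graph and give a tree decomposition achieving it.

Each bag holds 2 vertices, so the decomposition has width 1, which upper-bounds the treewidth. Since G has at least one edge (e.g. 2–0), it is not an edgeless graph, so tw(G) ≥ 1. Hence tw(G) = 1 exactly.

Treewidth 1.
One such decomposition:
Bags: B1 = {0, 2}  B2 = {1, 2}  B3 = {2, 3}  B4 = {0, 4}  B5 = {4, 5}
Tree: B1–B2, B1–B3, B1–B4, B4–B5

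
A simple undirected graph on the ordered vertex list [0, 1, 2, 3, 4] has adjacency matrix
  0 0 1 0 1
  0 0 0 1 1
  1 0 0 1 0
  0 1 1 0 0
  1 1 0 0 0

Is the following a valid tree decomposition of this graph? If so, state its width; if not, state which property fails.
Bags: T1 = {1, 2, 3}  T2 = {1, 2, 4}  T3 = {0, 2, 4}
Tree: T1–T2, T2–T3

Every vertex of G appears in some bag (union = {0, 1, 2, 3, 4}); every edge is covered by a bag; and for each vertex v the set of bags containing v is connected in the bag tree. The decomposition is therefore valid. The largest bag has 3 vertices, so the width is 2.

Yes; width 2.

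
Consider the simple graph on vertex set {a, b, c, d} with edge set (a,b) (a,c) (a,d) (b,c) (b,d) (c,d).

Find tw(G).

3

A width-3 tree decomposition is:
Bags: B1 = {a, b, c, d}
Tree: (single bag)
With just one bag of size 4, the width is 4 − 1 = 3, so tw(G) ≤ 3. Conversely, {a, b, c, d} is a clique of size 4, and the vertices of any clique must share a bag in every tree decomposition; so some bag has ≥ 4 vertices and tw(G) ≥ 3. Hence tw(G) = 3 exactly.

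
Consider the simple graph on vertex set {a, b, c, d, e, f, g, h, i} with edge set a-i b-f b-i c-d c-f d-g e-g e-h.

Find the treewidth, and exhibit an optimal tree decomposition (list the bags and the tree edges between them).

Treewidth 1.
One optimal decomposition is:
Bags: B1 = {e, h}  B2 = {e, g}  B3 = {d, g}  B4 = {c, d}  B5 = {c, f}  B6 = {b, f}  B7 = {b, i}  B8 = {a, i}
Tree: B1–B2, B2–B3, B3–B4, B4–B5, B5–B6, B6–B7, B7–B8

Each bag holds 2 vertices, so the decomposition has width 1, which upper-bounds the treewidth. G has an edge, so its treewidth is at least 1. Therefore the treewidth is 1.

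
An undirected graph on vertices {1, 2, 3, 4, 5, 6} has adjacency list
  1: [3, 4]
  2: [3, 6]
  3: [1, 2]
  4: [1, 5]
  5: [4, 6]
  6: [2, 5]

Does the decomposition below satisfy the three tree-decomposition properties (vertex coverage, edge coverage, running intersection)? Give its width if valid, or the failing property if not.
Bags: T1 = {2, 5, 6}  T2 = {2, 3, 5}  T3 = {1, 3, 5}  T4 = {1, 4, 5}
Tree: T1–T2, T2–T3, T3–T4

Yes; width 2.

Every vertex of G appears in some bag (union = {1, 2, 3, 4, 5, 6}); every edge is covered by a bag; and for each vertex v the set of bags containing v is connected in the bag tree. The decomposition is therefore valid. The largest bag has 3 vertices, so the width is 2.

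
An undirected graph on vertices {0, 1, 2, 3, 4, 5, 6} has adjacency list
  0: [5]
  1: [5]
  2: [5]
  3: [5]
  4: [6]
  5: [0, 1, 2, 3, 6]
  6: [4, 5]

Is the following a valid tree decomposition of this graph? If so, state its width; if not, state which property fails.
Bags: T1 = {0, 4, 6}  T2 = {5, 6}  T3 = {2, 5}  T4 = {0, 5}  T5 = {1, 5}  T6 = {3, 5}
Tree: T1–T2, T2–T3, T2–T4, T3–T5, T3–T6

No — bags containing vertex 0 are not connected in the tree.

A tree decomposition must satisfy three properties: every vertex lies in some bag; for every edge, both endpoints lie together in some bag; and for every vertex, the bags containing it form a connected subtree. Here bags containing vertex 0 are not connected in the tree, so the decomposition is invalid.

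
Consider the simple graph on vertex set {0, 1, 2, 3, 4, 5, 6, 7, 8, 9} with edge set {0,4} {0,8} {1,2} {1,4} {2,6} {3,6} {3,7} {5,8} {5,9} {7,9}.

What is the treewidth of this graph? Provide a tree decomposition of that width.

Treewidth 2.
One optimal decomposition is:
Bags: B1 = {5, 8, 9}  B2 = {0, 8, 9}  B3 = {0, 4, 9}  B4 = {1, 4, 9}  B5 = {1, 2, 9}  B6 = {2, 6, 9}  B7 = {3, 6, 9}  B8 = {3, 7, 9}
Tree: B1–B2, B2–B3, B3–B4, B4–B5, B5–B6, B6–B7, B7–B8

Every bag has size at most 3, so the width is 3 − 1 = 2 and tw(G) ≤ 2. Since 9–5–8–0–4–1–2–6–3–7–9 is a cycle in G, G is not acyclic. Forests are exactly the graphs of treewidth ≤ 1, so tw(G) ≥ 2. Therefore the treewidth is 2.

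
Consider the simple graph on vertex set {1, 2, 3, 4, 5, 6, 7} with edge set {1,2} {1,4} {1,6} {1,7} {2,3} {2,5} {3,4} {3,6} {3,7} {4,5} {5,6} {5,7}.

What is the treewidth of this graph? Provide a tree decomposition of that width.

Treewidth 3.
One such decomposition:
Bags: B1 = {1, 3, 4, 5}  B2 = {1, 3, 5, 7}  B3 = {1, 2, 3, 5}  B4 = {1, 3, 5, 6}
Tree: B1–B2, B2–B3, B3–B4

Every bag has size at most 4, so the width is 4 − 1 = 3 and tw(G) ≤ 3. For the lower bound: the 4 vertex sets {4,5}, {3,7}, {1}, {2} are disjoint, each induces a connected subgraph, and every pair is joined by at least one edge of G. Contracting each set to a single vertex therefore yields K_{4} as a minor, and since treewidth is minor-monotone, tw(G) ≥ tw(K_{4}) = 3. Combining the bounds, tw(G) = 3.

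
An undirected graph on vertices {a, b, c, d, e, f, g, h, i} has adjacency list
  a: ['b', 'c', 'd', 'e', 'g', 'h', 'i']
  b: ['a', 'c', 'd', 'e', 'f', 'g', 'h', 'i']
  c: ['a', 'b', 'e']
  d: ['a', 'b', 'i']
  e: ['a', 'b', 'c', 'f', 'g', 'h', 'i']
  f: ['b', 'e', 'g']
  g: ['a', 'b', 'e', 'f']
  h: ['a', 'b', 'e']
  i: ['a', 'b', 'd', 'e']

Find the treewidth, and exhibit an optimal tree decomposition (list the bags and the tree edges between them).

Every bag has size at most 4, so the width is 4 − 1 = 3 and tw(G) ≤ 3. For the lower bound, the 4 vertices {a, b, d, i} are pairwise adjacent, and any tree decomposition puts a clique entirely inside one bag — forcing width ≥ 3. The upper and lower bounds meet at 3, so that is the treewidth.

Treewidth 3.
One optimal decomposition is:
Bags: B1 = {a, b, e, h}  B2 = {a, b, e, g}  B3 = {b, e, f, g}  B4 = {a, b, e, i}  B5 = {a, b, c, e}  B6 = {a, b, d, i}
Tree: B1–B2, B2–B3, B1–B4, B1–B5, B4–B6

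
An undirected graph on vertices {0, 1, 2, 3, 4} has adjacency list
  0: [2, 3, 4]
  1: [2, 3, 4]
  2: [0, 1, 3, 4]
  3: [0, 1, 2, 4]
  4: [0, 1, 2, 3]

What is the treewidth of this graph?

A width-3 tree decomposition is:
Bags: B1 = {1, 2, 3, 4}  B2 = {0, 2, 3, 4}
Tree: B1–B2
Every bag has size at most 4, so the width is 4 − 1 = 3 and tw(G) ≤ 3. On the other hand G contains the 4-clique {0, 2, 3, 4}. A clique must lie in a single bag of any decomposition, so no decomposition can have width below 3. The upper and lower bounds meet at 3, so that is the treewidth.

3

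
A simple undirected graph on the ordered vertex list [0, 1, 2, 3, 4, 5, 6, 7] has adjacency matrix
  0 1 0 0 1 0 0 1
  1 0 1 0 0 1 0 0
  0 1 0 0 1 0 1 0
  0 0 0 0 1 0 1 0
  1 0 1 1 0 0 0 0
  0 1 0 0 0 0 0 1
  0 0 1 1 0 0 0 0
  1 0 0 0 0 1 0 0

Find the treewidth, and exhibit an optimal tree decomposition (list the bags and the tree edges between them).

Treewidth 2.
Bags: B1 = {2, 3, 6}  B2 = {2, 3, 4}  B3 = {1, 2, 4}  B4 = {0, 1, 4}  B5 = {0, 1, 5}  B6 = {0, 5, 7}
Tree: B1–B2, B2–B3, B3–B4, B4–B5, B5–B6

The largest bag has 3 vertices, giving width 2; this decomposition certifies tw(G) ≤ 2. The edges 6–3–4–2–6 form a cycle, so G is not a tree and its treewidth is at least 2. The upper and lower bounds meet at 2, so that is the treewidth.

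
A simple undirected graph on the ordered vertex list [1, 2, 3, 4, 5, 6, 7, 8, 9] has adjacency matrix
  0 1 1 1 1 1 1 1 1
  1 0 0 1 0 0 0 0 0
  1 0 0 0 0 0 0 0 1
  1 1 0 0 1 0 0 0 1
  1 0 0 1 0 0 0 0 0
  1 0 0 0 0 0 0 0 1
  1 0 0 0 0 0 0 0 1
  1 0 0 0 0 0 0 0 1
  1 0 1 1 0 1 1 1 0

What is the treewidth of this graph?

A width-2 tree decomposition is:
Bags: B1 = {1, 8, 9}  B2 = {1, 4, 9}  B3 = {1, 2, 4}  B4 = {1, 7, 9}  B5 = {1, 3, 9}  B6 = {1, 4, 5}  B7 = {1, 6, 9}
Tree: B1–B2, B2–B3, B2–B4, B4–B5, B2–B6, B2–B7
Each bag holds 3 vertices, so the decomposition has width 2, which upper-bounds the treewidth. Conversely, {1, 3, 9} is a clique of size 3, and the vertices of any clique must share a bag in every tree decomposition; so some bag has ≥ 3 vertices and tw(G) ≥ 2. The upper and lower bounds meet at 2, so that is the treewidth.

2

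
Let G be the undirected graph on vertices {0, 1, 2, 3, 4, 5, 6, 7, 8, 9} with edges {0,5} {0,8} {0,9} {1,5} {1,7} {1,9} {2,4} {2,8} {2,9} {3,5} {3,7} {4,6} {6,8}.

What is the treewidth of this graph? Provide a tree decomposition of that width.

Treewidth 2.
One optimal decomposition is:
Bags: B1 = {4, 6, 8}  B2 = {2, 4, 8}  B3 = {0, 2, 8}  B4 = {0, 2, 9}  B5 = {0, 5, 9}  B6 = {1, 5, 9}  B7 = {1, 3, 5}  B8 = {1, 3, 7}
Tree: B1–B2, B2–B3, B3–B4, B4–B5, B5–B6, B6–B7, B7–B8

The largest bag has 3 vertices, giving width 2; this decomposition certifies tw(G) ≤ 2. For the lower bound, G contains the cycle 6–4–2–8–6, so G is not a forest; only forests have treewidth ≤ 1, hence tw(G) ≥ 2. The upper and lower bounds meet at 2, so that is the treewidth.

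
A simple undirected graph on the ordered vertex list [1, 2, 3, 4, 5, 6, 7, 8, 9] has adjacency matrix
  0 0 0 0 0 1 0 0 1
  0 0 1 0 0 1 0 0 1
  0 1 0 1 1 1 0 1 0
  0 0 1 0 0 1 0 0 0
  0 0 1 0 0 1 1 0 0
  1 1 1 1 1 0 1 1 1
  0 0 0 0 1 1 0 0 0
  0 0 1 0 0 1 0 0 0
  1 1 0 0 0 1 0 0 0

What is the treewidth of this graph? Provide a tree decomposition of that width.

Treewidth 2.
Bags: B1 = {5, 6, 7}  B2 = {3, 5, 6}  B3 = {2, 3, 6}  B4 = {3, 6, 8}  B5 = {2, 6, 9}  B6 = {3, 4, 6}  B7 = {1, 6, 9}
Tree: B1–B2, B2–B3, B3–B4, B3–B5, B4–B6, B5–B7

Each bag holds 3 vertices, so the decomposition has width 2, which upper-bounds the treewidth. For the lower bound, the 3 vertices {1, 6, 9} are pairwise adjacent, and any tree decomposition puts a clique entirely inside one bag — forcing width ≥ 2. Combining the bounds, tw(G) = 2.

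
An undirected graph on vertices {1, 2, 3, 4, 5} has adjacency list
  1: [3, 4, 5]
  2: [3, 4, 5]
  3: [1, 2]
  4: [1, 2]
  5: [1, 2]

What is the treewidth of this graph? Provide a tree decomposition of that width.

The largest bag has 3 vertices, giving width 2; this decomposition certifies tw(G) ≤ 2. Since 3–2–5–1–3 is a cycle in G, G is not acyclic. Forests are exactly the graphs of treewidth ≤ 1, so tw(G) ≥ 2. Therefore the treewidth is 2.

Treewidth 2.
Bags: B1 = {1, 2, 3}  B2 = {1, 2, 5}  B3 = {1, 2, 4}
Tree: B1–B2, B2–B3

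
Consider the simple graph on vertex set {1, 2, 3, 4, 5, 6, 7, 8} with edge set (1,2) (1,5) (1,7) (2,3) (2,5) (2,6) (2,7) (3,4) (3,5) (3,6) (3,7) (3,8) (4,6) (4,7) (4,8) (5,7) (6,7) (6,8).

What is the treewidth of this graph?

A width-3 tree decomposition is:
Bags: B1 = {2, 3, 6, 7}  B2 = {2, 3, 5, 7}  B3 = {3, 4, 6, 7}  B4 = {1, 2, 5, 7}  B5 = {3, 4, 6, 8}
Tree: B1–B2, B1–B3, B2–B4, B3–B5
Every bag has size at most 4, so the width is 4 − 1 = 3 and tw(G) ≤ 3. For the lower bound, the 4 vertices {1, 2, 5, 7} are pairwise adjacent, and any tree decomposition puts a clique entirely inside one bag — forcing width ≥ 3. The upper and lower bounds meet at 3, so that is the treewidth.

3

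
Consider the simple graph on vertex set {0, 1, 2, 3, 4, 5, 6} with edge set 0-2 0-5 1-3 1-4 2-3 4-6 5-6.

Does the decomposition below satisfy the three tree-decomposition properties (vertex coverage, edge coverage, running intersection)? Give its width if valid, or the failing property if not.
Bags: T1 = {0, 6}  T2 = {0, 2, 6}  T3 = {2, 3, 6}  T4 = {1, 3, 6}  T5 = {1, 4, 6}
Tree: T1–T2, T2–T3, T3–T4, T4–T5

No — vertex 5 appears in no bag.

A tree decomposition must satisfy three properties: every vertex lies in some bag; for every edge, both endpoints lie together in some bag; and for every vertex, the bags containing it form a connected subtree. Here vertex 5 appears in no bag, so the decomposition is invalid.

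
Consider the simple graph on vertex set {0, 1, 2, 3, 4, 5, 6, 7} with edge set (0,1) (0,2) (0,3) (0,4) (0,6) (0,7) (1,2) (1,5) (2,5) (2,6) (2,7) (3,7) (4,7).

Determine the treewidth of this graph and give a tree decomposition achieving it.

The largest bag has 3 vertices, giving width 2; this decomposition certifies tw(G) ≤ 2. Conversely, {0, 1, 2} is a clique of size 3, and the vertices of any clique must share a bag in every tree decomposition; so some bag has ≥ 3 vertices and tw(G) ≥ 2. Therefore the treewidth is 2.

Treewidth 2.
One optimal decomposition is:
Bags: B1 = {0, 4, 7}  B2 = {0, 2, 7}  B3 = {0, 3, 7}  B4 = {0, 1, 2}  B5 = {1, 2, 5}  B6 = {0, 2, 6}
Tree: B1–B2, B1–B3, B2–B4, B4–B5, B4–B6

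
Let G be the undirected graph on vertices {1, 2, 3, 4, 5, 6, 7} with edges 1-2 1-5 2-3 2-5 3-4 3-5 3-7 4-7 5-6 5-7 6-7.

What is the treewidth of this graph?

A width-2 tree decomposition is:
Bags: B1 = {2, 3, 5}  B2 = {3, 5, 7}  B3 = {5, 6, 7}  B4 = {1, 2, 5}  B5 = {3, 4, 7}
Tree: B1–B2, B2–B3, B1–B4, B2–B5
Every bag has size at most 3, so the width is 3 − 1 = 2 and tw(G) ≤ 2. On the other hand G contains the 3-clique {3, 4, 7}. A clique must lie in a single bag of any decomposition, so no decomposition can have width below 2. Hence tw(G) = 2 exactly.

2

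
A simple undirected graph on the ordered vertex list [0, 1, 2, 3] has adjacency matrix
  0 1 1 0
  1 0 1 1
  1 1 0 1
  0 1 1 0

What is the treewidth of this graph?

2

A width-2 tree decomposition is:
Bags: B1 = {0, 1, 2}  B2 = {1, 2, 3}
Tree: B1–B2
Every bag has size at most 3, so the width is 3 − 1 = 2 and tw(G) ≤ 2. Conversely, {0, 1, 2} is a clique of size 3, and the vertices of any clique must share a bag in every tree decomposition; so some bag has ≥ 3 vertices and tw(G) ≥ 2. Hence tw(G) = 2 exactly.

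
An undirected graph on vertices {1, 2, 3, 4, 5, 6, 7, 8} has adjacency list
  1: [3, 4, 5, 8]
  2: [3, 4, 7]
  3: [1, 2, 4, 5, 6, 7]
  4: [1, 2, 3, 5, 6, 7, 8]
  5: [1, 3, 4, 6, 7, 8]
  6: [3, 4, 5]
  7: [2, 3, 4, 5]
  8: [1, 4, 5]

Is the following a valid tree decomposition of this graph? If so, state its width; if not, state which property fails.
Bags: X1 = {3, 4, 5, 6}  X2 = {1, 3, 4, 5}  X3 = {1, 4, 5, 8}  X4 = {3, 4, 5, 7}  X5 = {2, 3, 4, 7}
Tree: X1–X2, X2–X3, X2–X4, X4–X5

Checking the three conditions: (i) the bags cover all of {1, 2, 3, 4, 5, 6, 7, 8}; (ii) for each edge, some bag contains both endpoints; (iii) the bags containing any fixed vertex form a subtree. All hold, so the decomposition is valid with width 4 − 1 = 3.

Yes; width 3.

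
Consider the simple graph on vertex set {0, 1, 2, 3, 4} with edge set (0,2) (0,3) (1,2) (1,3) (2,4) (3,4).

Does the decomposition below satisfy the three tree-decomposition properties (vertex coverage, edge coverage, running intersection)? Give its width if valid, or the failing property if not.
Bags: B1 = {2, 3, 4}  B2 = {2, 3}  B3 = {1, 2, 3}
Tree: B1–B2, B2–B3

No — vertex 0 appears in no bag.

A tree decomposition must satisfy three properties: every vertex lies in some bag; for every edge, both endpoints lie together in some bag; and for every vertex, the bags containing it form a connected subtree. Here vertex 0 appears in no bag, so the decomposition is invalid.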